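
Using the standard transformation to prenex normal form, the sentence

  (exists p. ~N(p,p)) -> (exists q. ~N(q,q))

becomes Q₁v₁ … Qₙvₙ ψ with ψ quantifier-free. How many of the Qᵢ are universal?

1

First replace A → B with ¬A ∨ B.
  ~(exists p. ~N(p,p)) | (exists q. ~N(q,q))
Move each ¬ inward, flipping quantifiers it crosses:
  (forall p. N(p,p)) | (exists q. ~N(q,q))
Pull the quantifiers to the front (each side's bound variable is not free in the other side):
  forall p. exists q. (N(p,p) | ~N(q,q))
The prefix is forall p exists q: 1 universal, 1 existential.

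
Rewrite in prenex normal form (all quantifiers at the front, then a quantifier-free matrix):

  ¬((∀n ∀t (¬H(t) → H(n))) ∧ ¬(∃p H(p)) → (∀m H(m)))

∀n ∀t ∀p ∃m ((H(t) ∨ H(n)) ∧ ¬H(p) ∧ ¬H(m))

Eliminate → and ↔ using ¬ and ∨.
  ¬(¬((∀n ∀t (¬¬H(t) ∨ H(n))) ∧ ¬(∃p H(p))) ∨ (∀m H(m)))
Push ¬ through the quantifiers and connectives to reach negation normal form:
  (∀n ∀t (H(t) ∨ H(n))) ∧ (∀p ¬H(p)) ∧ (∃m ¬H(m))
Pull the quantifiers to the front (each side's bound variable is not free in the other side):
  ∀n ∀t ∀p ∃m ((H(t) ∨ H(n)) ∧ ¬H(p) ∧ ¬H(m))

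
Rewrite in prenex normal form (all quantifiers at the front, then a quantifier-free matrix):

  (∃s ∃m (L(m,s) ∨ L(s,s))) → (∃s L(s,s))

Rewrite implications/biconditionals: A → B as ¬A ∨ B.
  ¬(∃s ∃m (L(m,s) ∨ L(s,s))) ∨ (∃s L(s,s))
Drive negations inward (¬∀x A ≡ ∃x ¬A, ¬∃x A ≡ ∀x ¬A, De Morgan for ∧/∨):
  (∀s ∀m (¬L(m,s) ∧ ¬L(s,s))) ∨ (∃s L(s,s))
Rename bound variables to avoid capture: s↦b.
  (∀s ∀m (¬L(m,s) ∧ ¬L(s,s))) ∨ (∃b L(b,b))
Extract every quantifier outward, since the variables are now distinct and don't occur free across branches:
  ∀s ∀m ∃b (¬L(m,s) ∧ ¬L(s,s) ∨ L(b,b))

∀s ∀m ∃b (¬L(m,s) ∧ ¬L(s,s) ∨ L(b,b))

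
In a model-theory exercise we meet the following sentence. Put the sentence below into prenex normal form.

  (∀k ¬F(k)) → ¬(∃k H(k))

First replace A → B with ¬A ∨ B.
  ¬(∀k ¬F(k)) ∨ ¬(∃k H(k))
Push ¬ through the quantifiers and connectives to reach negation normal form:
  (∃k F(k)) ∨ (∀k ¬H(k))
Standardize variables apart so no two quantifiers bind the same name: k↦x1.
  (∃k F(k)) ∨ (∀x1 ¬H(x1))
Finally move all quantifiers to the prefix:
  ∃k ∀x1 (F(k) ∨ ¬H(x1))

∃k ∀x1 (F(k) ∨ ¬H(x1))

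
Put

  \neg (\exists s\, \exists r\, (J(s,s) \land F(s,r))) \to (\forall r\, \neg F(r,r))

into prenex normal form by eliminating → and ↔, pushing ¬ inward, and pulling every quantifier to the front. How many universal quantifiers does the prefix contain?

Rewrite implications/biconditionals: A → B as ¬A ∨ B.
  \neg \neg (\exists s\, \exists r\, (J(s,s) \land F(s,r))) \lor (\forall r\, \neg F(r,r))
Move each ¬ inward, flipping quantifiers it crosses:
  (\exists s\, \exists r\, (J(s,s) \land F(s,r))) \lor (\forall r\, \neg F(r,r))
Rename bound variables to avoid capture: r↦w.
  (\exists s\, \exists r\, (J(s,s) \land F(s,r))) \lor (\forall w\, \neg F(w,w))
Extract every quantifier outward, since the variables are now distinct and don't occur free across branches:
  \exists s\, \exists r\, \forall w\, (J(s,s) \land F(s,r) \lor \neg F(w,w))
The prefix is \exists s \exists r \forall w: 1 universal, 2 existential.

1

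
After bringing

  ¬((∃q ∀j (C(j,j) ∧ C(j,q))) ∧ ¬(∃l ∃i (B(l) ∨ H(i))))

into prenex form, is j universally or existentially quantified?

existential

Drive negations inward (¬∀x A ≡ ∃x ¬A, ¬∃x A ≡ ∀x ¬A, De Morgan for ∧/∨):
  (∀q ∃j (¬C(j,j) ∨ ¬C(j,q))) ∨ (∃l ∃i (B(l) ∨ H(i)))
Finally move all quantifiers to the prefix:
  ∀q ∃j ∃l ∃i (¬C(j,j) ∨ ¬C(j,q) ∨ B(l) ∨ H(i))
The quantifier ∀j sits under an odd number of negations, so it flips to ∃j.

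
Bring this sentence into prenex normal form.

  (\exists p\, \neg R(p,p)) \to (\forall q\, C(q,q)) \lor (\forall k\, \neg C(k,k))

\forall p\, \forall q\, \forall k\, (R(p,p) \lor C(q,q) \lor \neg C(k,k))

Eliminate → and ↔ using ¬ and ∨.
  \neg (\exists p\, \neg R(p,p)) \lor (\forall q\, C(q,q)) \lor (\forall k\, \neg C(k,k))
Move each ¬ inward, flipping quantifiers it crosses:
  (\forall p\, R(p,p)) \lor (\forall q\, C(q,q)) \lor (\forall k\, \neg C(k,k))
All bound variables are already distinct, so no renaming is needed.
Extract every quantifier outward, since the variables are now distinct and don't occur free across branches:
  \forall p\, \forall q\, \forall k\, (R(p,p) \lor C(q,q) \lor \neg C(k,k))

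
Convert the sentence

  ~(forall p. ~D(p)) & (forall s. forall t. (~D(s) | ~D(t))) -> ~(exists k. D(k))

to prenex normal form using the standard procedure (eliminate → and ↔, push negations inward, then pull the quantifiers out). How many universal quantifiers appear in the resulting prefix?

2

First replace A → B with ¬A ∨ B.
  ~(~(forall p. ~D(p)) & (forall s. forall t. (~D(s) | ~D(t)))) | ~(exists k. D(k))
Drive negations inward (¬∀x A ≡ ∃x ¬A, ¬∃x A ≡ ∀x ¬A, De Morgan for ∧/∨):
  (forall p. ~D(p)) | (exists s. exists t. (D(s) & D(t))) | (forall k. ~D(k))
All bound variables are already distinct, so no renaming is needed.
Finally move all quantifiers to the prefix:
  forall p. exists s. exists t. forall k. (~D(p) | D(s) & D(t) | ~D(k))
The prefix is forall p exists s exists t forall k: 2 universal, 2 existential.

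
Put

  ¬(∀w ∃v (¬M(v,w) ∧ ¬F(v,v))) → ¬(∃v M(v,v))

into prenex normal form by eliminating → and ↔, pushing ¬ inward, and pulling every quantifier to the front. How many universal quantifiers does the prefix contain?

2

Rewrite implications/biconditionals: A → B as ¬A ∨ B.
  ¬¬(∀w ∃v (¬M(v,w) ∧ ¬F(v,v))) ∨ ¬(∃v M(v,v))
Move each ¬ inward, flipping quantifiers it crosses:
  (∀w ∃v (¬M(v,w) ∧ ¬F(v,v))) ∨ (∀v ¬M(v,v))
Rename bound variables to avoid capture: v↦v1.
  (∀w ∃v (¬M(v,w) ∧ ¬F(v,v))) ∨ (∀v1 ¬M(v1,v1))
Extract every quantifier outward, since the variables are now distinct and don't occur free across branches:
  ∀w ∃v ∀v1 (¬M(v,w) ∧ ¬F(v,v) ∨ ¬M(v1,v1))
The prefix is ∀w ∃v ∀v1: 2 universal, 1 existential.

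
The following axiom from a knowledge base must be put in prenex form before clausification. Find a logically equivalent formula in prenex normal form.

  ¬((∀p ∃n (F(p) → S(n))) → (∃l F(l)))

Eliminate → and ↔ using ¬ and ∨.
  ¬(¬(∀p ∃n (¬F(p) ∨ S(n))) ∨ (∃l F(l)))
Drive negations inward (¬∀x A ≡ ∃x ¬A, ¬∃x A ≡ ∀x ¬A, De Morgan for ∧/∨):
  (∀p ∃n (¬F(p) ∨ S(n))) ∧ (∀l ¬F(l))
Extract every quantifier outward, since the variables are now distinct and don't occur free across branches:
  ∀p ∃n ∀l ((¬F(p) ∨ S(n)) ∧ ¬F(l))

∀p ∃n ∀l ((¬F(p) ∨ S(n)) ∧ ¬F(l))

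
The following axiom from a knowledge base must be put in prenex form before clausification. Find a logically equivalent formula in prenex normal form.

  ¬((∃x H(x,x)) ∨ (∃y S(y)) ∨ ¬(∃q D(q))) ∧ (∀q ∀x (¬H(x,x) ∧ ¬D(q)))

∀x ∀y ∃q ∀y1 ∀x1 (¬H(x,x) ∧ ¬S(y) ∧ D(q) ∧ ¬H(x1,x1) ∧ ¬D(y1))

Push ¬ through the quantifiers and connectives to reach negation normal form:
  (∀x ¬H(x,x)) ∧ (∀y ¬S(y)) ∧ (∃q D(q)) ∧ (∀q ∀x (¬H(x,x) ∧ ¬D(q)))
Rename bound variables to avoid capture: q↦y1, x↦x1.
  (∀x ¬H(x,x)) ∧ (∀y ¬S(y)) ∧ (∃q D(q)) ∧ (∀y1 ∀x1 (¬H(x1,x1) ∧ ¬D(y1)))
Extract every quantifier outward, since the variables are now distinct and don't occur free across branches:
  ∀x ∀y ∃q ∀y1 ∀x1 (¬H(x,x) ∧ ¬S(y) ∧ D(q) ∧ ¬H(x1,x1) ∧ ¬D(y1))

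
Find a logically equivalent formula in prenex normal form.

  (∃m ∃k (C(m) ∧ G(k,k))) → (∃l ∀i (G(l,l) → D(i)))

Eliminate → and ↔ using ¬ and ∨.
  ¬(∃m ∃k (C(m) ∧ G(k,k))) ∨ (∃l ∀i (¬G(l,l) ∨ D(i)))
Push ¬ through the quantifiers and connectives to reach negation normal form:
  (∀m ∀k (¬C(m) ∨ ¬G(k,k))) ∨ (∃l ∀i (¬G(l,l) ∨ D(i)))
Pull the quantifiers to the front (each side's bound variable is not free in the other side):
  ∀m ∀k ∃l ∀i (¬C(m) ∨ ¬G(k,k) ∨ ¬G(l,l) ∨ D(i))

∀m ∀k ∃l ∀i (¬C(m) ∨ ¬G(k,k) ∨ ¬G(l,l) ∨ D(i))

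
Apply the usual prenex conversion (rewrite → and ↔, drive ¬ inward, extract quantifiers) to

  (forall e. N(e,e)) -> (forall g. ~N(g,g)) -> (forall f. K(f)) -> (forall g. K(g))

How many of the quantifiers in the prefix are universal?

First replace A → B with ¬A ∨ B.
  ~(forall e. N(e,e)) | ~(forall g. ~N(g,g)) | ~(forall f. K(f)) | (forall g. K(g))
Push ¬ through the quantifiers and connectives to reach negation normal form:
  (exists e. ~N(e,e)) | (exists g. N(g,g)) | (exists f. ~K(f)) | (forall g. K(g))
Give each quantifier a distinct variable: g↦x.
  (exists e. ~N(e,e)) | (exists g. N(g,g)) | (exists f. ~K(f)) | (forall x. K(x))
Finally move all quantifiers to the prefix:
  exists e. exists g. exists f. forall x. (~N(e,e) | N(g,g) | ~K(f) | K(x))
The prefix is exists e exists g exists f forall x: 1 universal, 3 existential.

1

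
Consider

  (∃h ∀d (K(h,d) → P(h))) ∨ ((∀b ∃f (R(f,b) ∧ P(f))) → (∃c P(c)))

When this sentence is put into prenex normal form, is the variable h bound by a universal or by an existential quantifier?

First replace A → B with ¬A ∨ B.
  (∃h ∀d (¬K(h,d) ∨ P(h))) ∨ ¬(∀b ∃f (R(f,b) ∧ P(f))) ∨ (∃c P(c))
Move each ¬ inward, flipping quantifiers it crosses:
  (∃h ∀d (¬K(h,d) ∨ P(h))) ∨ (∃b ∀f (¬R(f,b) ∨ ¬P(f))) ∨ (∃c P(c))
All bound variables are already distinct, so no renaming is needed.
Finally move all quantifiers to the prefix:
  ∃h ∀d ∃b ∀f ∃c (¬K(h,d) ∨ P(h) ∨ ¬R(f,b) ∨ ¬P(f) ∨ P(c))
The quantifier ∃h sits under an even number of negations (counting the antecedent side of each →), so it remains existential.

existential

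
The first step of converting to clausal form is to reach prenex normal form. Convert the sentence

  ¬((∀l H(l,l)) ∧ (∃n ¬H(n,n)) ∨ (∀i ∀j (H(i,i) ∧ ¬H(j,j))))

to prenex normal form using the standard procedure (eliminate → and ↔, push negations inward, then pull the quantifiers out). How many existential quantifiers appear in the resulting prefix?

Push ¬ through the quantifiers and connectives to reach negation normal form:
  ((∃l ¬H(l,l)) ∨ (∀n H(n,n))) ∧ (∃i ∃j (¬H(i,i) ∨ H(j,j)))
Extract every quantifier outward, since the variables are now distinct and don't occur free across branches:
  ∃l ∀n ∃i ∃j ((¬H(l,l) ∨ H(n,n)) ∧ (¬H(i,i) ∨ H(j,j)))
The prefix is ∃l ∀n ∃i ∃j: 1 universal, 3 existential.

3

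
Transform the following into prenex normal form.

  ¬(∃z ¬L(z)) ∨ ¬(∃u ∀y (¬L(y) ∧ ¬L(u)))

Drive negations inward (¬∀x A ≡ ∃x ¬A, ¬∃x A ≡ ∀x ¬A, De Morgan for ∧/∨):
  (∀z L(z)) ∨ (∀u ∃y (L(y) ∨ L(u)))
All bound variables are already distinct, so no renaming is needed.
Pull the quantifiers to the front (each side's bound variable is not free in the other side):
  ∀z ∀u ∃y (L(z) ∨ L(y) ∨ L(u))

∀z ∀u ∃y (L(z) ∨ L(y) ∨ L(u))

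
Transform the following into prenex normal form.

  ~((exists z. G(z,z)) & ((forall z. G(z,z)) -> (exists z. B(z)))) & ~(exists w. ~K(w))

forall z. forall u. forall r. forall w. ((~G(z,z) | G(u,u) & ~B(r)) & K(w))

Eliminate → and ↔ using ¬ and ∨.
  ~((exists z. G(z,z)) & (~(forall z. G(z,z)) | (exists z. B(z)))) & ~(exists w. ~K(w))
Drive negations inward (¬∀x A ≡ ∃x ¬A, ¬∃x A ≡ ∀x ¬A, De Morgan for ∧/∨):
  ((forall z. ~G(z,z)) | (forall z. G(z,z)) & (forall z. ~B(z))) & (forall w. K(w))
Give each quantifier a distinct variable: z↦u, z↦r.
  ((forall z. ~G(z,z)) | (forall u. G(u,u)) & (forall r. ~B(r))) & (forall w. K(w))
Extract every quantifier outward, since the variables are now distinct and don't occur free across branches:
  forall z. forall u. forall r. forall w. ((~G(z,z) | G(u,u) & ~B(r)) & K(w))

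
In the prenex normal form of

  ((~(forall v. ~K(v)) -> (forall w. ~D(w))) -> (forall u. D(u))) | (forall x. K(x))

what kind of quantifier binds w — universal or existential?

existential

Eliminate → and ↔ using ¬ and ∨.
  ~(~~(forall v. ~K(v)) | (forall w. ~D(w))) | (forall u. D(u)) | (forall x. K(x))
Push ¬ through the quantifiers and connectives to reach negation normal form:
  (exists v. K(v)) & (exists w. D(w)) | (forall u. D(u)) | (forall x. K(x))
Pull the quantifiers to the front (each side's bound variable is not free in the other side):
  exists v. exists w. forall u. forall x. (K(v) & D(w) | D(u) | K(x))
The quantifier forall w sits under an odd number of negations (counting the antecedent side of each →), so it flips to exists w.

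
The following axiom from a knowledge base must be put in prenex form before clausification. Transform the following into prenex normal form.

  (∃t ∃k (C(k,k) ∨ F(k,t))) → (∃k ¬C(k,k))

∀t ∀k ∃p (¬C(k,k) ∧ ¬F(k,t) ∨ ¬C(p,p))

Rewrite implications/biconditionals: A → B as ¬A ∨ B.
  ¬(∃t ∃k (C(k,k) ∨ F(k,t))) ∨ (∃k ¬C(k,k))
Push ¬ through the quantifiers and connectives to reach negation normal form:
  (∀t ∀k (¬C(k,k) ∧ ¬F(k,t))) ∨ (∃k ¬C(k,k))
Standardize variables apart so no two quantifiers bind the same name: k↦p.
  (∀t ∀k (¬C(k,k) ∧ ¬F(k,t))) ∨ (∃p ¬C(p,p))
Finally move all quantifiers to the prefix:
  ∀t ∀k ∃p (¬C(k,k) ∧ ¬F(k,t) ∨ ¬C(p,p))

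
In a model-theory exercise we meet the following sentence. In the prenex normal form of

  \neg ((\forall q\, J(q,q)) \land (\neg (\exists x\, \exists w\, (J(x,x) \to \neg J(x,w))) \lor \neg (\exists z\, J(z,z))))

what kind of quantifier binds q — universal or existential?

existential

First replace A → B with ¬A ∨ B.
  \neg ((\forall q\, J(q,q)) \land (\neg (\exists x\, \exists w\, (\neg J(x,x) \lor \neg J(x,w))) \lor \neg (\exists z\, J(z,z))))
Push ¬ through the quantifiers and connectives to reach negation normal form:
  (\exists q\, \neg J(q,q)) \lor (\exists x\, \exists w\, (\neg J(x,x) \lor \neg J(x,w))) \land (\exists z\, J(z,z))
All bound variables are already distinct, so no renaming is needed.
Extract every quantifier outward, since the variables are now distinct and don't occur free across branches:
  \exists q\, \exists x\, \exists w\, \exists z\, (\neg J(q,q) \lor (\neg J(x,x) \lor \neg J(x,w)) \land J(z,z))
The quantifier \forall q sits under an odd number of negations (counting the antecedent side of each →), so it flips to \exists q.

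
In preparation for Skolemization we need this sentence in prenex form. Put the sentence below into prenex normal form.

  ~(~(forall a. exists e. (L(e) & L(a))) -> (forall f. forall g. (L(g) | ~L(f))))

First replace A → B with ¬A ∨ B.
  ~(~~(forall a. exists e. (L(e) & L(a))) | (forall f. forall g. (L(g) | ~L(f))))
Drive negations inward (¬∀x A ≡ ∃x ¬A, ¬∃x A ≡ ∀x ¬A, De Morgan for ∧/∨):
  (exists a. forall e. (~L(e) | ~L(a))) & (exists f. exists g. (~L(g) & L(f)))
All bound variables are already distinct, so no renaming is needed.
Finally move all quantifiers to the prefix:
  exists a. forall e. exists f. exists g. ((~L(e) | ~L(a)) & ~L(g) & L(f))

exists a. forall e. exists f. exists g. ((~L(e) | ~L(a)) & ~L(g) & L(f))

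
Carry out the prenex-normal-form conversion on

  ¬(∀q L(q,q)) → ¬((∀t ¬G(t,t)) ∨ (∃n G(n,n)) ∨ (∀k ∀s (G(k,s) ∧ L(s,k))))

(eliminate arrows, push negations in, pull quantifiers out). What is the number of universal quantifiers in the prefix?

First replace A → B with ¬A ∨ B.
  ¬¬(∀q L(q,q)) ∨ ¬((∀t ¬G(t,t)) ∨ (∃n G(n,n)) ∨ (∀k ∀s (G(k,s) ∧ L(s,k))))
Move each ¬ inward, flipping quantifiers it crosses:
  (∀q L(q,q)) ∨ (∃t G(t,t)) ∧ (∀n ¬G(n,n)) ∧ (∃k ∃s (¬G(k,s) ∨ ¬L(s,k)))
All bound variables are already distinct, so no renaming is needed.
Extract every quantifier outward, since the variables are now distinct and don't occur free across branches:
  ∀q ∃t ∀n ∃k ∃s (L(q,q) ∨ G(t,t) ∧ ¬G(n,n) ∧ (¬G(k,s) ∨ ¬L(s,k)))
The prefix is ∀q ∃t ∀n ∃k ∃s: 2 universal, 3 existential.

2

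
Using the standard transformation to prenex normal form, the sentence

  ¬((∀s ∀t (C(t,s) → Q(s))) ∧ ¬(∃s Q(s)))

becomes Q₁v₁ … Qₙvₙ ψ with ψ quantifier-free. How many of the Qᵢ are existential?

3

Eliminate → and ↔ using ¬ and ∨.
  ¬((∀s ∀t (¬C(t,s) ∨ Q(s))) ∧ ¬(∃s Q(s)))
Push ¬ through the quantifiers and connectives to reach negation normal form:
  (∃s ∃t (C(t,s) ∧ ¬Q(s))) ∨ (∃s Q(s))
Standardize variables apart so no two quantifiers bind the same name: s↦v.
  (∃s ∃t (C(t,s) ∧ ¬Q(s))) ∨ (∃v Q(v))
Finally move all quantifiers to the prefix:
  ∃s ∃t ∃v (C(t,s) ∧ ¬Q(s) ∨ Q(v))
The prefix is ∃s ∃t ∃v: 0 universal, 3 existential.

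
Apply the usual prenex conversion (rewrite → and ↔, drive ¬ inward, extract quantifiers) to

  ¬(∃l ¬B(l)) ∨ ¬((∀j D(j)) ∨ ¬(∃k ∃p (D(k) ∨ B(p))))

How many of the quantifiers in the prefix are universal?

1

Drive negations inward (¬∀x A ≡ ∃x ¬A, ¬∃x A ≡ ∀x ¬A, De Morgan for ∧/∨):
  (∀l B(l)) ∨ (∃j ¬D(j)) ∧ (∃k ∃p (D(k) ∨ B(p)))
Extract every quantifier outward, since the variables are now distinct and don't occur free across branches:
  ∀l ∃j ∃k ∃p (B(l) ∨ ¬D(j) ∧ (D(k) ∨ B(p)))
The prefix is ∀l ∃j ∃k ∃p: 1 universal, 3 existential.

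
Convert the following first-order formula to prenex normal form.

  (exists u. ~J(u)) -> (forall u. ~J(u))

forall u. forall z1. (J(u) | ~J(z1))

First replace A → B with ¬A ∨ B.
  ~(exists u. ~J(u)) | (forall u. ~J(u))
Move each ¬ inward, flipping quantifiers it crosses:
  (forall u. J(u)) | (forall u. ~J(u))
Give each quantifier a distinct variable: u↦z1.
  (forall u. J(u)) | (forall z1. ~J(z1))
Extract every quantifier outward, since the variables are now distinct and don't occur free across branches:
  forall u. forall z1. (J(u) | ~J(z1))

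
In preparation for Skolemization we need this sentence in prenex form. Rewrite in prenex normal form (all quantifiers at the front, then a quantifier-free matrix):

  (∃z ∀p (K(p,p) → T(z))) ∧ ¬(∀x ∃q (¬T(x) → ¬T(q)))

∃z ∀p ∃x ∀q ((¬K(p,p) ∨ T(z)) ∧ ¬T(x) ∧ T(q))

Eliminate → and ↔ using ¬ and ∨.
  (∃z ∀p (¬K(p,p) ∨ T(z))) ∧ ¬(∀x ∃q (¬¬T(x) ∨ ¬T(q)))
Move each ¬ inward, flipping quantifiers it crosses:
  (∃z ∀p (¬K(p,p) ∨ T(z))) ∧ (∃x ∀q (¬T(x) ∧ T(q)))
All bound variables are already distinct, so no renaming is needed.
Extract every quantifier outward, since the variables are now distinct and don't occur free across branches:
  ∃z ∀p ∃x ∀q ((¬K(p,p) ∨ T(z)) ∧ ¬T(x) ∧ T(q))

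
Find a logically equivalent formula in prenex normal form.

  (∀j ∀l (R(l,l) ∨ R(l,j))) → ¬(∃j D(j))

First replace A → B with ¬A ∨ B.
  ¬(∀j ∀l (R(l,l) ∨ R(l,j))) ∨ ¬(∃j D(j))
Move each ¬ inward, flipping quantifiers it crosses:
  (∃j ∃l (¬R(l,l) ∧ ¬R(l,j))) ∨ (∀j ¬D(j))
Give each quantifier a distinct variable: j↦y1.
  (∃j ∃l (¬R(l,l) ∧ ¬R(l,j))) ∨ (∀y1 ¬D(y1))
Finally move all quantifiers to the prefix:
  ∃j ∃l ∀y1 (¬R(l,l) ∧ ¬R(l,j) ∨ ¬D(y1))

∃j ∃l ∀y1 (¬R(l,l) ∧ ¬R(l,j) ∨ ¬D(y1))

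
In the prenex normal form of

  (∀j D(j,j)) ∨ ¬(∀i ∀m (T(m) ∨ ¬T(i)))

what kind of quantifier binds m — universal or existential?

Move each ¬ inward, flipping quantifiers it crosses:
  (∀j D(j,j)) ∨ (∃i ∃m (¬T(m) ∧ T(i)))
All bound variables are already distinct, so no renaming is needed.
Extract every quantifier outward, since the variables are now distinct and don't occur free across branches:
  ∀j ∃i ∃m (D(j,j) ∨ ¬T(m) ∧ T(i))
The quantifier ∀m sits under an odd number of negations, so it flips to ∃m.

existential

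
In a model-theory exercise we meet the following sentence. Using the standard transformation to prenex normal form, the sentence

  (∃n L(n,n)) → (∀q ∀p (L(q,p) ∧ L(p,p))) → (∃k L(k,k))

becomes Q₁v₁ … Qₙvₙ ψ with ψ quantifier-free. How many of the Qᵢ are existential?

First replace A → B with ¬A ∨ B.
  ¬(∃n L(n,n)) ∨ ¬(∀q ∀p (L(q,p) ∧ L(p,p))) ∨ (∃k L(k,k))
Push ¬ through the quantifiers and connectives to reach negation normal form:
  (∀n ¬L(n,n)) ∨ (∃q ∃p (¬L(q,p) ∨ ¬L(p,p))) ∨ (∃k L(k,k))
Extract every quantifier outward, since the variables are now distinct and don't occur free across branches:
  ∀n ∃q ∃p ∃k (¬L(n,n) ∨ ¬L(q,p) ∨ ¬L(p,p) ∨ L(k,k))
The prefix is ∀n ∃q ∃p ∃k: 1 universal, 3 existential.

3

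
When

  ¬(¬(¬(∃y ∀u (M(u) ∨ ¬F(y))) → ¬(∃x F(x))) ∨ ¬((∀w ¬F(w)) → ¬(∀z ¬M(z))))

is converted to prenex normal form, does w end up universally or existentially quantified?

existential

Rewrite implications/biconditionals: A → B as ¬A ∨ B.
  ¬(¬(¬¬(∃y ∀u (M(u) ∨ ¬F(y))) ∨ ¬(∃x F(x))) ∨ ¬(¬(∀w ¬F(w)) ∨ ¬(∀z ¬M(z))))
Push ¬ through the quantifiers and connectives to reach negation normal form:
  ((∃y ∀u (M(u) ∨ ¬F(y))) ∨ (∀x ¬F(x))) ∧ ((∃w F(w)) ∨ (∃z M(z)))
Pull the quantifiers to the front (each side's bound variable is not free in the other side):
  ∃y ∀u ∀x ∃w ∃z ((M(u) ∨ ¬F(y) ∨ ¬F(x)) ∧ (F(w) ∨ M(z)))
The quantifier ∀w sits under an odd number of negations (counting the antecedent side of each →), so it flips to ∃w.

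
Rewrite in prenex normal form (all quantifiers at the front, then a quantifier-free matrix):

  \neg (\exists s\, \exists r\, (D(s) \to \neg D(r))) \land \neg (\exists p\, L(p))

Rewrite implications/biconditionals: A → B as ¬A ∨ B.
  \neg (\exists s\, \exists r\, (\neg D(s) \lor \neg D(r))) \land \neg (\exists p\, L(p))
Move each ¬ inward, flipping quantifiers it crosses:
  (\forall s\, \forall r\, (D(s) \land D(r))) \land (\forall p\, \neg L(p))
Pull the quantifiers to the front (each side's bound variable is not free in the other side):
  \forall s\, \forall r\, \forall p\, (D(s) \land D(r) \land \neg L(p))

\forall s\, \forall r\, \forall p\, (D(s) \land D(r) \land \neg L(p))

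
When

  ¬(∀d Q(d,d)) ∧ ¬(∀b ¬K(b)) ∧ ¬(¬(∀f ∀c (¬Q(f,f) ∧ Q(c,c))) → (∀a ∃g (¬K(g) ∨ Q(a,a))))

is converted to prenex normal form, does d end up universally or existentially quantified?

First replace A → B with ¬A ∨ B.
  ¬(∀d Q(d,d)) ∧ ¬(∀b ¬K(b)) ∧ ¬(¬¬(∀f ∀c (¬Q(f,f) ∧ Q(c,c))) ∨ (∀a ∃g (¬K(g) ∨ Q(a,a))))
Drive negations inward (¬∀x A ≡ ∃x ¬A, ¬∃x A ≡ ∀x ¬A, De Morgan for ∧/∨):
  (∃d ¬Q(d,d)) ∧ (∃b K(b)) ∧ (∃f ∃c (Q(f,f) ∨ ¬Q(c,c))) ∧ (∃a ∀g (K(g) ∧ ¬Q(a,a)))
All bound variables are already distinct, so no renaming is needed.
Finally move all quantifiers to the prefix:
  ∃d ∃b ∃f ∃c ∃a ∀g (¬Q(d,d) ∧ K(b) ∧ (Q(f,f) ∨ ¬Q(c,c)) ∧ K(g) ∧ ¬Q(a,a))
The quantifier ∀d sits under an odd number of negations (counting the antecedent side of each →), so it flips to ∃d.

existential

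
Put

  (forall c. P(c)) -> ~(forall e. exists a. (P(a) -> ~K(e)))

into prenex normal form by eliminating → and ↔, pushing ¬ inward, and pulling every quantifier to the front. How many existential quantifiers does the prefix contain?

First replace A → B with ¬A ∨ B.
  ~(forall c. P(c)) | ~(forall e. exists a. (~P(a) | ~K(e)))
Move each ¬ inward, flipping quantifiers it crosses:
  (exists c. ~P(c)) | (exists e. forall a. (P(a) & K(e)))
All bound variables are already distinct, so no renaming is needed.
Pull the quantifiers to the front (each side's bound variable is not free in the other side):
  exists c. exists e. forall a. (~P(c) | P(a) & K(e))
The prefix is exists c exists e forall a: 1 universal, 2 existential.

2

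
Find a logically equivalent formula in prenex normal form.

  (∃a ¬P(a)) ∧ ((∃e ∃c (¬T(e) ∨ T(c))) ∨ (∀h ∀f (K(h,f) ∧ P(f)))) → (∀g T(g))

∀a ∀e ∀c ∃h ∃f ∀g (P(a) ∨ T(e) ∧ ¬T(c) ∧ (¬K(h,f) ∨ ¬P(f)) ∨ T(g))

First replace A → B with ¬A ∨ B.
  ¬((∃a ¬P(a)) ∧ ((∃e ∃c (¬T(e) ∨ T(c))) ∨ (∀h ∀f (K(h,f) ∧ P(f))))) ∨ (∀g T(g))
Push ¬ through the quantifiers and connectives to reach negation normal form:
  (∀a P(a)) ∨ (∀e ∀c (T(e) ∧ ¬T(c))) ∧ (∃h ∃f (¬K(h,f) ∨ ¬P(f))) ∨ (∀g T(g))
Pull the quantifiers to the front (each side's bound variable is not free in the other side):
  ∀a ∀e ∀c ∃h ∃f ∀g (P(a) ∨ T(e) ∧ ¬T(c) ∧ (¬K(h,f) ∨ ¬P(f)) ∨ T(g))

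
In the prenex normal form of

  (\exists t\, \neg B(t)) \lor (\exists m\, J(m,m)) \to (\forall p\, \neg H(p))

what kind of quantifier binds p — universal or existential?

First replace A → B with ¬A ∨ B.
  \neg ((\exists t\, \neg B(t)) \lor (\exists m\, J(m,m))) \lor (\forall p\, \neg H(p))
Push ¬ through the quantifiers and connectives to reach negation normal form:
  (\forall t\, B(t)) \land (\forall m\, \neg J(m,m)) \lor (\forall p\, \neg H(p))
All bound variables are already distinct, so no renaming is needed.
Finally move all quantifiers to the prefix:
  \forall t\, \forall m\, \forall p\, (B(t) \land \neg J(m,m) \lor \neg H(p))
The quantifier \forall p sits under an even number of negations (counting the antecedent side of each →), so it remains universal.

universal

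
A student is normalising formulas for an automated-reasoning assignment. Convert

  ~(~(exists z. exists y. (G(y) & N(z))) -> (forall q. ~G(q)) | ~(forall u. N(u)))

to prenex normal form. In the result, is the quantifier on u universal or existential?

universal

Eliminate → and ↔ using ¬ and ∨.
  ~(~~(exists z. exists y. (G(y) & N(z))) | (forall q. ~G(q)) | ~(forall u. N(u)))
Move each ¬ inward, flipping quantifiers it crosses:
  (forall z. forall y. (~G(y) | ~N(z))) & (exists q. G(q)) & (forall u. N(u))
All bound variables are already distinct, so no renaming is needed.
Extract every quantifier outward, since the variables are now distinct and don't occur free across branches:
  forall z. forall y. exists q. forall u. ((~G(y) | ~N(z)) & G(q) & N(u))
The quantifier forall u sits under an even number of negations (counting the antecedent side of each →), so it remains universal.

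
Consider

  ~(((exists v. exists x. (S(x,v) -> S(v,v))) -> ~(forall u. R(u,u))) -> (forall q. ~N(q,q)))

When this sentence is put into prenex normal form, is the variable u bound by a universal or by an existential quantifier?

Rewrite implications/biconditionals: A → B as ¬A ∨ B.
  ~(~(~(exists v. exists x. (~S(x,v) | S(v,v))) | ~(forall u. R(u,u))) | (forall q. ~N(q,q)))
Push ¬ through the quantifiers and connectives to reach negation normal form:
  ((forall v. forall x. (S(x,v) & ~S(v,v))) | (exists u. ~R(u,u))) & (exists q. N(q,q))
All bound variables are already distinct, so no renaming is needed.
Finally move all quantifiers to the prefix:
  forall v. forall x. exists u. exists q. ((S(x,v) & ~S(v,v) | ~R(u,u)) & N(q,q))
The quantifier forall u sits under an odd number of negations (counting the antecedent side of each →), so it flips to exists u.

existential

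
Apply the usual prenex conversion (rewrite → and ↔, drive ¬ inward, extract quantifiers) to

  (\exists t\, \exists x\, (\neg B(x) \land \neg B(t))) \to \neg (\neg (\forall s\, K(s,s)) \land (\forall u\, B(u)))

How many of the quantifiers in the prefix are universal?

3

Rewrite implications/biconditionals: A → B as ¬A ∨ B.
  \neg (\exists t\, \exists x\, (\neg B(x) \land \neg B(t))) \lor \neg (\neg (\forall s\, K(s,s)) \land (\forall u\, B(u)))
Push ¬ through the quantifiers and connectives to reach negation normal form:
  (\forall t\, \forall x\, (B(x) \lor B(t))) \lor (\forall s\, K(s,s)) \lor (\exists u\, \neg B(u))
Extract every quantifier outward, since the variables are now distinct and don't occur free across branches:
  \forall t\, \forall x\, \forall s\, \exists u\, (B(x) \lor B(t) \lor K(s,s) \lor \neg B(u))
The prefix is \forall t \forall x \forall s \exists u: 3 universal, 1 existential.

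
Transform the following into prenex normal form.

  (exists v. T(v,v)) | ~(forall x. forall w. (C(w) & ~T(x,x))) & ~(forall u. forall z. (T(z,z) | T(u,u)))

Move each ¬ inward, flipping quantifiers it crosses:
  (exists v. T(v,v)) | (exists x. exists w. (~C(w) | T(x,x))) & (exists u. exists z. (~T(z,z) & ~T(u,u)))
All bound variables are already distinct, so no renaming is needed.
Extract every quantifier outward, since the variables are now distinct and don't occur free across branches:
  exists v. exists x. exists w. exists u. exists z. (T(v,v) | (~C(w) | T(x,x)) & ~T(z,z) & ~T(u,u))

exists v. exists x. exists w. exists u. exists z. (T(v,v) | (~C(w) | T(x,x)) & ~T(z,z) & ~T(u,u))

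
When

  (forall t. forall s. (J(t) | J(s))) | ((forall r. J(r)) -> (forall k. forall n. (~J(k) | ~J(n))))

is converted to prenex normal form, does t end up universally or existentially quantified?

universal

Eliminate → and ↔ using ¬ and ∨.
  (forall t. forall s. (J(t) | J(s))) | ~(forall r. J(r)) | (forall k. forall n. (~J(k) | ~J(n)))
Drive negations inward (¬∀x A ≡ ∃x ¬A, ¬∃x A ≡ ∀x ¬A, De Morgan for ∧/∨):
  (forall t. forall s. (J(t) | J(s))) | (exists r. ~J(r)) | (forall k. forall n. (~J(k) | ~J(n)))
All bound variables are already distinct, so no renaming is needed.
Extract every quantifier outward, since the variables are now distinct and don't occur free across branches:
  forall t. forall s. exists r. forall k. forall n. (J(t) | J(s) | ~J(r) | ~J(k) | ~J(n))
The quantifier forall t sits under an even number of negations (counting the antecedent side of each →), so it remains universal.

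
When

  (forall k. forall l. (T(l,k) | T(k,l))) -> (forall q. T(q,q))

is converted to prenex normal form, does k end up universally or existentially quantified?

Eliminate → and ↔ using ¬ and ∨.
  ~(forall k. forall l. (T(l,k) | T(k,l))) | (forall q. T(q,q))
Push ¬ through the quantifiers and connectives to reach negation normal form:
  (exists k. exists l. (~T(l,k) & ~T(k,l))) | (forall q. T(q,q))
Extract every quantifier outward, since the variables are now distinct and don't occur free across branches:
  exists k. exists l. forall q. (~T(l,k) & ~T(k,l) | T(q,q))
The quantifier forall k sits under an odd number of negations (counting the antecedent side of each →), so it flips to exists k.

existential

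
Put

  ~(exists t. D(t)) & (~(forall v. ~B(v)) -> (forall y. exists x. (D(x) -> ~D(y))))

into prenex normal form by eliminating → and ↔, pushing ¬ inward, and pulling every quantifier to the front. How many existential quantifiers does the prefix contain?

1

First replace A → B with ¬A ∨ B.
  ~(exists t. D(t)) & (~~(forall v. ~B(v)) | (forall y. exists x. (~D(x) | ~D(y))))
Push ¬ through the quantifiers and connectives to reach negation normal form:
  (forall t. ~D(t)) & ((forall v. ~B(v)) | (forall y. exists x. (~D(x) | ~D(y))))
Pull the quantifiers to the front (each side's bound variable is not free in the other side):
  forall t. forall v. forall y. exists x. (~D(t) & (~B(v) | ~D(x) | ~D(y)))
The prefix is forall t forall v forall y exists x: 3 universal, 1 existential.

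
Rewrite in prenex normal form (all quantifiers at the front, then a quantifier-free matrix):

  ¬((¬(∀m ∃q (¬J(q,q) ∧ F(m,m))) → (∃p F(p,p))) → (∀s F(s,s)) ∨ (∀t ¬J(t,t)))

First replace A → B with ¬A ∨ B.
  ¬(¬(¬¬(∀m ∃q (¬J(q,q) ∧ F(m,m))) ∨ (∃p F(p,p))) ∨ (∀s F(s,s)) ∨ (∀t ¬J(t,t)))
Move each ¬ inward, flipping quantifiers it crosses:
  ((∀m ∃q (¬J(q,q) ∧ F(m,m))) ∨ (∃p F(p,p))) ∧ (∃s ¬F(s,s)) ∧ (∃t J(t,t))
Extract every quantifier outward, since the variables are now distinct and don't occur free across branches:
  ∀m ∃q ∃p ∃s ∃t ((¬J(q,q) ∧ F(m,m) ∨ F(p,p)) ∧ ¬F(s,s) ∧ J(t,t))

∀m ∃q ∃p ∃s ∃t ((¬J(q,q) ∧ F(m,m) ∨ F(p,p)) ∧ ¬F(s,s) ∧ J(t,t))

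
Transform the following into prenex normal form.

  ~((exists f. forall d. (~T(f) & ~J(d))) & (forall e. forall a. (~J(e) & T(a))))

forall f. exists d. exists e. exists a. (T(f) | J(d) | J(e) | ~T(a))

Push ¬ through the quantifiers and connectives to reach negation normal form:
  (forall f. exists d. (T(f) | J(d))) | (exists e. exists a. (J(e) | ~T(a)))
All bound variables are already distinct, so no renaming is needed.
Finally move all quantifiers to the prefix:
  forall f. exists d. exists e. exists a. (T(f) | J(d) | J(e) | ~T(a))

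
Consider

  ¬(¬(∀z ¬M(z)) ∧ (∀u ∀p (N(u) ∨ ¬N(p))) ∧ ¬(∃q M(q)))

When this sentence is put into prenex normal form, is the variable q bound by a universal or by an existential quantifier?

existential

Push ¬ through the quantifiers and connectives to reach negation normal form:
  (∀z ¬M(z)) ∨ (∃u ∃p (¬N(u) ∧ N(p))) ∨ (∃q M(q))
Finally move all quantifiers to the prefix:
  ∀z ∃u ∃p ∃q (¬M(z) ∨ ¬N(u) ∧ N(p) ∨ M(q))
The quantifier ∃q sits under an even number of negations, so it remains existential.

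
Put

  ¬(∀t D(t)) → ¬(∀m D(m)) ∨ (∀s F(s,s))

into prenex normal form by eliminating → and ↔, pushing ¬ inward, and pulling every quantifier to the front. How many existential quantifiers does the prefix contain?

Rewrite implications/biconditionals: A → B as ¬A ∨ B.
  ¬¬(∀t D(t)) ∨ ¬(∀m D(m)) ∨ (∀s F(s,s))
Move each ¬ inward, flipping quantifiers it crosses:
  (∀t D(t)) ∨ (∃m ¬D(m)) ∨ (∀s F(s,s))
All bound variables are already distinct, so no renaming is needed.
Extract every quantifier outward, since the variables are now distinct and don't occur free across branches:
  ∀t ∃m ∀s (D(t) ∨ ¬D(m) ∨ F(s,s))
The prefix is ∀t ∃m ∀s: 2 universal, 1 existential.

1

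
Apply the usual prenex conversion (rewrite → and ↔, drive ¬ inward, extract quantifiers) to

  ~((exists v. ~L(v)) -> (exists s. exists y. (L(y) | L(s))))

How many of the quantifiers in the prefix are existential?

Eliminate → and ↔ using ¬ and ∨.
  ~(~(exists v. ~L(v)) | (exists s. exists y. (L(y) | L(s))))
Move each ¬ inward, flipping quantifiers it crosses:
  (exists v. ~L(v)) & (forall s. forall y. (~L(y) & ~L(s)))
All bound variables are already distinct, so no renaming is needed.
Finally move all quantifiers to the prefix:
  exists v. forall s. forall y. (~L(v) & ~L(y) & ~L(s))
The prefix is exists v forall s forall y: 2 universal, 1 existential.

1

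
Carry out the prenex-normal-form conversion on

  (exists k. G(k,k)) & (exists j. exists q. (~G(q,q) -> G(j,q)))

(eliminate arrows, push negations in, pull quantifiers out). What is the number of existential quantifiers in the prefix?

Eliminate → and ↔ using ¬ and ∨.
  (exists k. G(k,k)) & (exists j. exists q. (~~G(q,q) | G(j,q)))
Push ¬ through the quantifiers and connectives to reach negation normal form:
  (exists k. G(k,k)) & (exists j. exists q. (G(q,q) | G(j,q)))
Extract every quantifier outward, since the variables are now distinct and don't occur free across branches:
  exists k. exists j. exists q. (G(k,k) & (G(q,q) | G(j,q)))
The prefix is exists k exists j exists q: 0 universal, 3 existential.

3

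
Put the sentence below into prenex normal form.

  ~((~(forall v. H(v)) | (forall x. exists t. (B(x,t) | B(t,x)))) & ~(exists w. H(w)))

forall v. exists x. forall t. exists w. (H(v) & ~B(x,t) & ~B(t,x) | H(w))

Drive negations inward (¬∀x A ≡ ∃x ¬A, ¬∃x A ≡ ∀x ¬A, De Morgan for ∧/∨):
  (forall v. H(v)) & (exists x. forall t. (~B(x,t) & ~B(t,x))) | (exists w. H(w))
All bound variables are already distinct, so no renaming is needed.
Pull the quantifiers to the front (each side's bound variable is not free in the other side):
  forall v. exists x. forall t. exists w. (H(v) & ~B(x,t) & ~B(t,x) | H(w))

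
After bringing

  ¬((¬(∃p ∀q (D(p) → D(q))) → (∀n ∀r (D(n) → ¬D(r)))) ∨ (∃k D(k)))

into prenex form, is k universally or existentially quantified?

Eliminate → and ↔ using ¬ and ∨.
  ¬(¬¬(∃p ∀q (¬D(p) ∨ D(q))) ∨ (∀n ∀r (¬D(n) ∨ ¬D(r))) ∨ (∃k D(k)))
Drive negations inward (¬∀x A ≡ ∃x ¬A, ¬∃x A ≡ ∀x ¬A, De Morgan for ∧/∨):
  (∀p ∃q (D(p) ∧ ¬D(q))) ∧ (∃n ∃r (D(n) ∧ D(r))) ∧ (∀k ¬D(k))
All bound variables are already distinct, so no renaming is needed.
Finally move all quantifiers to the prefix:
  ∀p ∃q ∃n ∃r ∀k (D(p) ∧ ¬D(q) ∧ D(n) ∧ D(r) ∧ ¬D(k))
The quantifier ∃k sits under an odd number of negations (counting the antecedent side of each →), so it flips to ∀k.

universal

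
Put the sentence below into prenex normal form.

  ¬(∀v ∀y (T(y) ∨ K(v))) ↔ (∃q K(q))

Eliminate → and ↔ using ¬ and ∨; A ↔ B as (¬A ∨ B) ∧ (¬B ∨ A).
  (¬¬(∀v ∀y (T(y) ∨ K(v))) ∨ (∃q K(q))) ∧ (¬(∃q K(q)) ∨ ¬(∀v ∀y (T(y) ∨ K(v))))
Drive negations inward (¬∀x A ≡ ∃x ¬A, ¬∃x A ≡ ∀x ¬A, De Morgan for ∧/∨):
  ((∀v ∀y (T(y) ∨ K(v))) ∨ (∃q K(q))) ∧ ((∀q ¬K(q)) ∨ (∃v ∃y (¬T(y) ∧ ¬K(v))))
Standardize variables apart so no two quantifiers bind the same name: q↦x, v↦a, y↦u1.
  ((∀v ∀y (T(y) ∨ K(v))) ∨ (∃q K(q))) ∧ ((∀x ¬K(x)) ∨ (∃a ∃u1 (¬T(u1) ∧ ¬K(a))))
Finally move all quantifiers to the prefix:
  ∀v ∀y ∃q ∀x ∃a ∃u1 ((T(y) ∨ K(v) ∨ K(q)) ∧ (¬K(x) ∨ ¬T(u1) ∧ ¬K(a)))

∀v ∀y ∃q ∀x ∃a ∃u1 ((T(y) ∨ K(v) ∨ K(q)) ∧ (¬K(x) ∨ ¬T(u1) ∧ ¬K(a)))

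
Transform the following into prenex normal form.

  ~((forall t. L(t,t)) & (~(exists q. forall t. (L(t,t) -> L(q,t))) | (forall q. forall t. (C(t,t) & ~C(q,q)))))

Eliminate → and ↔ using ¬ and ∨.
  ~((forall t. L(t,t)) & (~(exists q. forall t. (~L(t,t) | L(q,t))) | (forall q. forall t. (C(t,t) & ~C(q,q)))))
Push ¬ through the quantifiers and connectives to reach negation normal form:
  (exists t. ~L(t,t)) | (exists q. forall t. (~L(t,t) | L(q,t))) & (exists q. exists t. (~C(t,t) | C(q,q)))
Standardize variables apart so no two quantifiers bind the same name: t↦z1, q↦p, t↦s.
  (exists t. ~L(t,t)) | (exists q. forall z1. (~L(z1,z1) | L(q,z1))) & (exists p. exists s. (~C(s,s) | C(p,p)))
Extract every quantifier outward, since the variables are now distinct and don't occur free across branches:
  exists t. exists q. forall z1. exists p. exists s. (~L(t,t) | (~L(z1,z1) | L(q,z1)) & (~C(s,s) | C(p,p)))

exists t. exists q. forall z1. exists p. exists s. (~L(t,t) | (~L(z1,z1) | L(q,z1)) & (~C(s,s) | C(p,p)))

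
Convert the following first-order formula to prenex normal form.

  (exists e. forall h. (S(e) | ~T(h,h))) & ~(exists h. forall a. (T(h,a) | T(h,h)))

Move each ¬ inward, flipping quantifiers it crosses:
  (exists e. forall h. (S(e) | ~T(h,h))) & (forall h. exists a. (~T(h,a) & ~T(h,h)))
Give each quantifier a distinct variable: h↦b.
  (exists e. forall h. (S(e) | ~T(h,h))) & (forall b. exists a. (~T(b,a) & ~T(b,b)))
Pull the quantifiers to the front (each side's bound variable is not free in the other side):
  exists e. forall h. forall b. exists a. ((S(e) | ~T(h,h)) & ~T(b,a) & ~T(b,b))

exists e. forall h. forall b. exists a. ((S(e) | ~T(h,h)) & ~T(b,a) & ~T(b,b))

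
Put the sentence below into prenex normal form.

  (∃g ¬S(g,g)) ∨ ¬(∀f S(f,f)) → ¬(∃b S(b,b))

∀g ∀f ∀b (S(g,g) ∧ S(f,f) ∨ ¬S(b,b))

Eliminate → and ↔ using ¬ and ∨.
  ¬((∃g ¬S(g,g)) ∨ ¬(∀f S(f,f))) ∨ ¬(∃b S(b,b))
Drive negations inward (¬∀x A ≡ ∃x ¬A, ¬∃x A ≡ ∀x ¬A, De Morgan for ∧/∨):
  (∀g S(g,g)) ∧ (∀f S(f,f)) ∨ (∀b ¬S(b,b))
All bound variables are already distinct, so no renaming is needed.
Extract every quantifier outward, since the variables are now distinct and don't occur free across branches:
  ∀g ∀f ∀b (S(g,g) ∧ S(f,f) ∨ ¬S(b,b))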